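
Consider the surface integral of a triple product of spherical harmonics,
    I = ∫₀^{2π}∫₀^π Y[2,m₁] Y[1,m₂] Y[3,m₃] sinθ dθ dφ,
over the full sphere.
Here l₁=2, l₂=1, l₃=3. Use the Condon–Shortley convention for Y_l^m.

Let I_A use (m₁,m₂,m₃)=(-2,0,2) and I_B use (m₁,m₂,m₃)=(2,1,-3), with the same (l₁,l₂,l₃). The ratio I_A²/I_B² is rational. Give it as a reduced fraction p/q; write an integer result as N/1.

1/3

Shared (l₁,l₂,l₃)=(2,1,3): N and (l;000)² cancel in I_A²/I_B².
A: Δ = 0!·4!·2!/7! = 1/105; Racah Σ t=0..0: t=0:+1/24 = 1/24; ⇒ 3j(2 1 3; -2 0 2)² = 1/21, sgn -1
B: Δ = 0!·4!·2!/7! = 1/105; Racah Σ t=0..0: t=0:+1/48 = 1/48; ⇒ 3j(2 1 3; 2 1 -3)² = 1/7, sgn +1
I_A²/I_B² = (1/21)/(1/7) = 1/3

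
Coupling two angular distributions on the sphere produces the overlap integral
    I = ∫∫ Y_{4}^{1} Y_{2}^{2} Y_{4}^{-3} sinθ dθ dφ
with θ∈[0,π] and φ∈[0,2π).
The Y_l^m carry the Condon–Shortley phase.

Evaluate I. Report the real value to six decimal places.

0.159270

Checks pass: Σm=0; 10 even; l₃=4∈[2,6].
(2·4+1)(2·2+1)(2·4+1) = 405
Δ: 2! 6! 2! / 11! → 1/13860
sum: t=0:+1/192 t=1:−1/36 t=2:+1/192 = -5/288
3j²(4 2 4; 0 0 0) = Δ·Π!·Σ² = 20/693  (sign -1)
sum: t=2:+1/480 = 1/480
3j²(4 2 4; 1 2 -3) = Δ·Π!·Σ² = 3/110  (sign -1)
combine: 4πI² = 405·20/693·3/110 = 270/847
take √, sign +1: I = 0.15927046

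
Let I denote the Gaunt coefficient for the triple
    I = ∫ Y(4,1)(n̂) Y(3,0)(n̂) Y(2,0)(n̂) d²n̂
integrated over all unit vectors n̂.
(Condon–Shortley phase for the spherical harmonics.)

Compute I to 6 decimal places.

m-sum = 1 + 0 + 0 = 1 ≠ 0 ⇒ I = 0

0.000000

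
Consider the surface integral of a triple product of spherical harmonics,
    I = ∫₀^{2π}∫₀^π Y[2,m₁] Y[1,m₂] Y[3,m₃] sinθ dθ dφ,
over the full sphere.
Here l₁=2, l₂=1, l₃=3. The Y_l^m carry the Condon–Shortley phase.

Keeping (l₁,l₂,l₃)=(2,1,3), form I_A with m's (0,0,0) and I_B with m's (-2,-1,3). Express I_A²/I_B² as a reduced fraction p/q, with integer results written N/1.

3/5

Same 2,1,3: normalisation and zero-m 3j drop out of the ratio.
A: Δ: 0! 4! 2! / 7! → 1/105; sum: t=0:+1/4 = 1/4; 3j²(2 1 3; 0 0 0) = Δ·Π!·Σ² = 3/35  (sign -1)
B: Δ: 0! 4! 2! / 7! → 1/105; sum: t=0:+1/48 = 1/48; 3j²(2 1 3; -2 -1 3) = Δ·Π!·Σ² = 1/7  (sign +1)
I_A²/I_B² = (3/35)/(1/7) = 3/5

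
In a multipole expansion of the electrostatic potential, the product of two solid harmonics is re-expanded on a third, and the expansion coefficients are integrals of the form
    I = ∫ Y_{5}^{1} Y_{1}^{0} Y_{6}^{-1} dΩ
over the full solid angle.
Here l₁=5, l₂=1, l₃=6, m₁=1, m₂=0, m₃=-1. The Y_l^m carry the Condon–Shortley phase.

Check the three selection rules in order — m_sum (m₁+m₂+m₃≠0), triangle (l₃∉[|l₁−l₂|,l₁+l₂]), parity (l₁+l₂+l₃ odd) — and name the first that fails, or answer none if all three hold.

Σmᵢ = 0  ✓
l₃∈[|l₁−l₂|,l₁+l₂]=[4,6], have l₃=6  ✓
Σlᵢ = 12 ⇒ even  ✓

none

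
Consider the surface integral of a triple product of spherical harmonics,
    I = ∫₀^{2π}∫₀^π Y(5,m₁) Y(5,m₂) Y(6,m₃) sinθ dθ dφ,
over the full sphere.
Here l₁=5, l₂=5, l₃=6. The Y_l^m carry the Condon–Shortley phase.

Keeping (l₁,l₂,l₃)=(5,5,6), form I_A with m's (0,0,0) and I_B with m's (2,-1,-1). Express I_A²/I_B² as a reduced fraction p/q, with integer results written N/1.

25/24

Same 5,5,6: normalisation and zero-m 3j drop out of the ratio.
A: Δ: 4! 6! 6! / 17! → 1/28588560; sum: t=0:+1/345600 t=1:−1/13824 t=2:+1/5184 t=3:−1/13824 t=4:+1/345600 = 7/129600; 3j²(5 5 6; 0 0 0) = Δ·Π!·Σ² = 80/7293  (sign +1)
B: Δ: 4! 6! 6! / 17! → 1/28588560; sum: t=0:+1/41472 t=1:−1/10368 t=2:+1/23040 t=3:−1/518400 = -1/32400; 3j²(5 5 6; 2 -1 -1) = Δ·Π!·Σ² = 128/12155  (sign +1)
I_A²/I_B² = (80/7293)/(128/12155) = 25/24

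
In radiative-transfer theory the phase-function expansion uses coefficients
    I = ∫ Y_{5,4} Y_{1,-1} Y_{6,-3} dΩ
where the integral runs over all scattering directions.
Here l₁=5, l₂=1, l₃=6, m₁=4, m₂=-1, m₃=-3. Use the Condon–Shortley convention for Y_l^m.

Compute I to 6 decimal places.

-0.070770

Checks pass: Σm=0; 12 even; l₃=6∈[4,6].
(2·5+1)(2·1+1)(2·6+1) = 429
Δ: 0! 10! 2! / 13! → 1/858
sum: t=0:+1/14400 = 1/14400
3j²(5 1 6; 0 0 0) = Δ·Π!·Σ² = 6/143  (sign +1)
sum: t=0:+1/725760 = 1/725760
3j²(5 1 6; 4 -1 -3) = Δ·Π!·Σ² = 1/286  (sign -1)
combine: 4πI² = 429·6/143·1/286 = 9/143
take √, sign -1: I = -0.07076985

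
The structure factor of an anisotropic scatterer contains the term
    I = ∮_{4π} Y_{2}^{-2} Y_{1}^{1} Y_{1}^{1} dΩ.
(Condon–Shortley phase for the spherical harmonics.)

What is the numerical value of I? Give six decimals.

0.309019

Rules hold: Σm=0, L=4 even, 1≤1≤3.
N = 5·3·3 = 45
Δ = 2!·2!·0!/5! = 1/30
Racah Σ t=1..1: t=1:−1/1 = -1/1
⇒ 3j(2 1 1; 0 0 0)² = 2/15, sgn +1
Racah Σ t=2..2: t=2:+1/4 = 1/4
⇒ 3j(2 1 1; -2 1 1)² = 1/5, sgn +1
4πI² = N·(3j₀)²·(3jₘ)² = 6/5
I = +1·√(1.2/4π) = 0.30901936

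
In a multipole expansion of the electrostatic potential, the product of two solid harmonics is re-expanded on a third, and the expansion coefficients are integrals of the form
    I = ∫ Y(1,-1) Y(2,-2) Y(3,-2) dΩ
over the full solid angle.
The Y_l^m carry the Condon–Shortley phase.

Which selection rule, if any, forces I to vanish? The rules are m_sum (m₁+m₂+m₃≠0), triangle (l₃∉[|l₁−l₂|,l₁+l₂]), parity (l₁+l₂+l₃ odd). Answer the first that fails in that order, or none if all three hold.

m₁+m₂+m₃ = -1 − 2 − 2 = -5  ✗
triangle: |1−2|=1 ≤ l₃=3 ≤ 1+2=3
parity: l₁+l₂+l₃ = 6 is even

m_sum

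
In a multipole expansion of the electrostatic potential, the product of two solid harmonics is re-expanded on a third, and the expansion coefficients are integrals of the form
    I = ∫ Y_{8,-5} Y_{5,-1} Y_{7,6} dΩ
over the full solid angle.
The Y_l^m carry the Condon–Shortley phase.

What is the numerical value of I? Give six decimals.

Checks pass: Σm=0; 20 even; l₃=7∈[3,13].
(2·8+1)(2·5+1)(2·7+1) = 2805
Δ: 6! 10! 4! / 21! → 1/814773960
sum: t=1:−1/87091200 t=2:+1/4976640 t=3:−1/2073600 t=4:+1/4976640 t=5:−1/87091200 = -1/9676800
3j²(8 5 7; 0 0 0) = Δ·Π!·Σ² = 360/46189  (sign +1)
sum: t=3:−1/783820800 t=4:+1/418037760 = 1/895795200
3j²(8 5 7; -5 -1 6) = Δ·Π!·Σ² = 143/23256  (sign -1)
combine: 4πI² = 2805·360/46189·143/23256 = 825/6137
take √, sign -1: I = -0.10342939

-0.103429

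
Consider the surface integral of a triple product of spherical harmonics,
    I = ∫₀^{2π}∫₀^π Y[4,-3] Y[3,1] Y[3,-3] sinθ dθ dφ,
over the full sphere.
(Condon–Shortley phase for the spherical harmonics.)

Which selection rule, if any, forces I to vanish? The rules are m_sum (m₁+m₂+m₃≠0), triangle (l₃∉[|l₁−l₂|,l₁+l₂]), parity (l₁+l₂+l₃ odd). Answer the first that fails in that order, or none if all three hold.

m_sum

m₁+m₂+m₃ = -3 + 1 − 3 = -5  ✗
triangle: |4−3|=1 ≤ l₃=3 ≤ 4+3=7
parity: l₁+l₂+l₃ = 10 is even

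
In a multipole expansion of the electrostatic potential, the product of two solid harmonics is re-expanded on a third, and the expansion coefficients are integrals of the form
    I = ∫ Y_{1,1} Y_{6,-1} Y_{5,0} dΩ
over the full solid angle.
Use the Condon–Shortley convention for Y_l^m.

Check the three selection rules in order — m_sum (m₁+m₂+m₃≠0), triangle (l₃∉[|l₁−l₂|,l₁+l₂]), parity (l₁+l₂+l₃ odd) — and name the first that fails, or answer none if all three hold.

none

Σmᵢ = 0  ✓
l₃∈[|l₁−l₂|,l₁+l₂]=[5,7], have l₃=5  ✓
Σlᵢ = 12 ⇒ even  ✓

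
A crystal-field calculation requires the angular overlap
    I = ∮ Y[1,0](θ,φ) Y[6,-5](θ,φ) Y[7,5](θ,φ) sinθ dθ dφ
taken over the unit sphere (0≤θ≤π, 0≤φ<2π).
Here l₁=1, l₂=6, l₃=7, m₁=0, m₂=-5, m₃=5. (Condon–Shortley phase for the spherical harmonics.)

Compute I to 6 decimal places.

-0.171413

m-sum 0 ✓  L=14 even ✓  5≤7≤7 ✓
Π(2lᵢ+1) = 3×13×15 = 585
triangle coeff Δ(1,6,7) = 1/1365
Σ_t [0,0]: t=0:+1/518400 = 1/518400
(3j)²=7/195 [(1 6 7; 0 0 0)], sign=-1
Σ_t [0,0]: t=0:+1/39916800 = 1/39916800
(3j)²=8/455 [(1 6 7; 0 -5 5)], sign=+1
⇒ 4πI² = 24/65
I = (-1)√(24/65/(4π)) = -0.17141310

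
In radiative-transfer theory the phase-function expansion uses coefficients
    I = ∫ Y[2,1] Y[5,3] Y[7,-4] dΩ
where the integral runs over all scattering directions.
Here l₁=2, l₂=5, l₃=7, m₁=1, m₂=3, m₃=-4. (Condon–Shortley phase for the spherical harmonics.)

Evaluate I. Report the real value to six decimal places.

0.252127

Rules hold: Σm=0, L=14 even, 3≤7≤7.
N = 5·11·15 = 825
Δ = 0!·4!·10!/15! = 1/15015
Racah Σ t=0..0: t=0:+1/57600 = 1/57600
⇒ 3j(2 5 7; 0 0 0)² = 21/715, sgn -1
Racah Σ t=0..0: t=0:+1/483840 = 1/483840
⇒ 3j(2 5 7; 1 3 -4)² = 3/91, sgn -1
4πI² = N·(3j₀)²·(3jₘ)² = 135/169
I = +1·√(0.798817/4π) = 0.25212656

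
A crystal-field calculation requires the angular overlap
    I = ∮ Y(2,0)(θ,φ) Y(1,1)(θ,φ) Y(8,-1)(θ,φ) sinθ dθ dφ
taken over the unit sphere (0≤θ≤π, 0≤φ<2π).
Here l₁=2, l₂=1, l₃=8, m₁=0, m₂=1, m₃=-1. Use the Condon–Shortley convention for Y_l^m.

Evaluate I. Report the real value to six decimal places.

l₃=8 ∉ [1,3] — triangle fails ⇒ I = 0

0.000000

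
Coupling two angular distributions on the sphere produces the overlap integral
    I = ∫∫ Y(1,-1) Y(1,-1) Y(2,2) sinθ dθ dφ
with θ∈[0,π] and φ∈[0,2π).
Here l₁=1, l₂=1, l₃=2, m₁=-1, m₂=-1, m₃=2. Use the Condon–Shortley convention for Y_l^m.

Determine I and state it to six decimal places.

0.309019

m-sum 0 ✓  L=4 even ✓  0≤2≤2 ✓
Π(2lᵢ+1) = 3×3×5 = 45
triangle coeff Δ(1,1,2) = 1/30
Σ_t [0,0]: t=0:+1/1 = 1/1
(3j)²=2/15 [(1 1 2; 0 0 0)], sign=+1
Σ_t [0,0]: t=0:+1/4 = 1/4
(3j)²=1/5 [(1 1 2; -1 -1 2)], sign=+1
⇒ 4πI² = 6/5
I = (+1)√(6/5/(4π)) = 0.30901936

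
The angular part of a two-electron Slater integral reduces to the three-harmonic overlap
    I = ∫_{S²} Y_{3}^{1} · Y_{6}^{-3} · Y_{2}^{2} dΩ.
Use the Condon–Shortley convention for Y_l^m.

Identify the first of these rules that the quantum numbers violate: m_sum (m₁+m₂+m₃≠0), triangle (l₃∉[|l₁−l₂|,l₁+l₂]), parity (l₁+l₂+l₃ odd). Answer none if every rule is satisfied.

azimuthal sum: 1 − 3 + 2 = 0  ✓
3 ≤ 2 ≤ 9 (triangle on l)  ✗
L = 3 + 6 + 2 = 11 (odd)

triangle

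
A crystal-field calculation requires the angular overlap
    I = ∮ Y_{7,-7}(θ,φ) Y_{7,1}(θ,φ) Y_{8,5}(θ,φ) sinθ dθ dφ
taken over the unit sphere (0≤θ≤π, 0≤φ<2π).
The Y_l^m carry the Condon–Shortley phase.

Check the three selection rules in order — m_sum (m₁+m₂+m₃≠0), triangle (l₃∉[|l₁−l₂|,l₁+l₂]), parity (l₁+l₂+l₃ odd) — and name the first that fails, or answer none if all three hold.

Σmᵢ = -1  ✗
l₃∈[|l₁−l₂|,l₁+l₂]=[0,14], have l₃=8
Σlᵢ = 22 ⇒ even

m_sum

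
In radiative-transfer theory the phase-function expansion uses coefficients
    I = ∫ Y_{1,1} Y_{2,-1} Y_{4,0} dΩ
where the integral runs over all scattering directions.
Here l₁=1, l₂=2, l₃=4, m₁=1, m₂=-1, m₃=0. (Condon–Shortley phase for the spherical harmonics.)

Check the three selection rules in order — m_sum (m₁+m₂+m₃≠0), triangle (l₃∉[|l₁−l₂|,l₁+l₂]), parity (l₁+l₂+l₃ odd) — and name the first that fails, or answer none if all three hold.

Σmᵢ = 0  ✓
l₃∈[|l₁−l₂|,l₁+l₂]=[1,3], have l₃=4  ✗
Σlᵢ = 7 ⇒ odd

triangle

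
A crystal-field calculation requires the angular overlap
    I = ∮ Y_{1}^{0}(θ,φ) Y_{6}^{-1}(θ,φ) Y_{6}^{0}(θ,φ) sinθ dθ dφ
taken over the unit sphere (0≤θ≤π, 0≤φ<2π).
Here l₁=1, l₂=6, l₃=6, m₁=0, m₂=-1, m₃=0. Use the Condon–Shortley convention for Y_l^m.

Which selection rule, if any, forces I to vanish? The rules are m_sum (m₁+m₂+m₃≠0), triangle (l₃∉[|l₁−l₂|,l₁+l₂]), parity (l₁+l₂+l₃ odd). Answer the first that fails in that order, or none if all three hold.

Σmᵢ = -1  ✗
l₃∈[|l₁−l₂|,l₁+l₂]=[5,7], have l₃=6
Σlᵢ = 13 ⇒ odd

m_sum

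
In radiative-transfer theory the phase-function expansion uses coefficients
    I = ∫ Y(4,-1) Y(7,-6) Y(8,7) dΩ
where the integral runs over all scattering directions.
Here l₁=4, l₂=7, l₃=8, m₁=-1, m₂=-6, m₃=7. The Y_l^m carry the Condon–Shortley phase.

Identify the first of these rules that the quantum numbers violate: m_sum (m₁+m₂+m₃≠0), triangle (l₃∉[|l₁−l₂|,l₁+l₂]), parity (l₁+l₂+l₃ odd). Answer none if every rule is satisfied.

m₁+m₂+m₃ = -1 − 6 + 7 = 0  ✓
triangle: |4−7|=3 ≤ l₃=8 ≤ 4+7=11  ✓
parity: l₁+l₂+l₃ = 19 is odd  ✗

parity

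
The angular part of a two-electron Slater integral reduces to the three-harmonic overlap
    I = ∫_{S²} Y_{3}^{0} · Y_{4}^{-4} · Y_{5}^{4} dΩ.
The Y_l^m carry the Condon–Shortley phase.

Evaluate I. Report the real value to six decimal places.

Rules hold: Σm=0, L=12 even, 1≤5≤7.
N = 7·9·11 = 693
Δ = 2!·4!·6!/13! = 1/180180
Racah Σ t=0..2: t=0:+1/576 t=1:−1/144 t=2:+1/576 = -1/288
⇒ 3j(3 4 5; 0 0 0)² = 20/1001, sgn +1
Racah Σ t=0..0: t=0:+1/8640 = 1/8640
⇒ 3j(3 4 5; 0 -4 4)² = 28/715, sgn -1
4πI² = N·(3j₀)²·(3jₘ)² = 1008/1859
I = -1·√(0.542227/4π) = -0.20772350

-0.207724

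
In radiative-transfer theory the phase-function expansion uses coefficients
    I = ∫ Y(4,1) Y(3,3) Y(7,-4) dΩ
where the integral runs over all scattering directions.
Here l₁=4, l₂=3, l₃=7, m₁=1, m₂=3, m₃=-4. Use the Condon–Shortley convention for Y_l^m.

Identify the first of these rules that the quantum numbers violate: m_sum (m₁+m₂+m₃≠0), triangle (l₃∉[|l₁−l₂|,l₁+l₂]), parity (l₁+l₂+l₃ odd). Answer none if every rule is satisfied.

m₁+m₂+m₃ = 1 + 3 − 4 = 0  ✓
triangle: |4−3|=1 ≤ l₃=7 ≤ 4+3=7  ✓
parity: l₁+l₂+l₃ = 14 is even  ✓

none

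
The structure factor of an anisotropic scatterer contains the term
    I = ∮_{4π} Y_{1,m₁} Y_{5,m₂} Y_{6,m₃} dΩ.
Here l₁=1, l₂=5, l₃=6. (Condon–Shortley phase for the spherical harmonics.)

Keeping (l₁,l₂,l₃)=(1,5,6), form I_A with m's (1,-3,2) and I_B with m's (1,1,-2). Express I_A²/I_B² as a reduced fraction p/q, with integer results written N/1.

3/14

Same 1,5,6: normalisation and zero-m 3j drop out of the ratio.
A: Δ: 0! 2! 10! / 13! → 1/858; sum: t=0:+1/161280 = 1/161280; 3j²(1 5 6; 1 -3 2) = Δ·Π!·Σ² = 1/143  (sign +1)
B: Δ: 0! 2! 10! / 13! → 1/858; sum: t=0:+1/34560 = 1/34560; 3j²(1 5 6; 1 1 -2) = Δ·Π!·Σ² = 14/429  (sign +1)
I_A²/I_B² = (1/143)/(14/429) = 3/14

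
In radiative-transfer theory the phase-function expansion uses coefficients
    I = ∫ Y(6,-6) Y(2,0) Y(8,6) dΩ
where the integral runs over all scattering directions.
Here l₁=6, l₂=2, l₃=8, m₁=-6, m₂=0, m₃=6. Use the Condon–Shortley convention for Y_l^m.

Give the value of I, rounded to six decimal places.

0.080953

Checks pass: Σm=0; 16 even; l₃=8∈[4,8].
(2·6+1)(2·2+1)(2·8+1) = 1105
Δ: 0! 12! 4! / 17! → 1/30940
sum: t=0:+1/2073600 = 1/2073600
3j²(6 2 8; 0 0 0) = Δ·Π!·Σ² = 28/1105  (sign +1)
sum: t=0:+1/1916006400 = 1/1916006400
3j²(6 2 8; -6 0 6) = Δ·Π!·Σ² = 1/340  (sign +1)
combine: 4πI² = 1105·28/1105·1/340 = 7/85
take √, sign +1: I = 0.08095331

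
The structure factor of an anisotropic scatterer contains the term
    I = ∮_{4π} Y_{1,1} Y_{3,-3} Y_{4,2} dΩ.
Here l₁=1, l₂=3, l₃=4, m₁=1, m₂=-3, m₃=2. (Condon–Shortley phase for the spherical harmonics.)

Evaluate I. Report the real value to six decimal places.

0.061558

Rules hold: Σm=0, L=8 even, 2≤4≤4.
N = 3·7·9 = 189
Δ = 0!·2!·6!/9! = 1/252
Racah Σ t=0..0: t=0:+1/36 = 1/36
⇒ 3j(1 3 4; 0 0 0)² = 4/63, sgn +1
Racah Σ t=0..0: t=0:+1/1440 = 1/1440
⇒ 3j(1 3 4; 1 -3 2)² = 1/252, sgn +1
4πI² = N·(3j₀)²·(3jₘ)² = 1/21
I = +1·√(0.047619/4π) = 0.06155813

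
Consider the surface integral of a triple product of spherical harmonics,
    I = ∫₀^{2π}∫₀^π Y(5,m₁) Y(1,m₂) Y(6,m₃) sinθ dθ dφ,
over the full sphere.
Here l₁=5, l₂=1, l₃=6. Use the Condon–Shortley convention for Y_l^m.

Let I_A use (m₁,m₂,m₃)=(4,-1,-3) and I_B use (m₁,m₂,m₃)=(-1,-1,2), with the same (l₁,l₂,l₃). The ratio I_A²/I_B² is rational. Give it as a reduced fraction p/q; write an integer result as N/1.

3/28

Same 5,1,6: normalisation and zero-m 3j drop out of the ratio.
A: Δ: 0! 10! 2! / 13! → 1/858; sum: t=0:+1/725760 = 1/725760; 3j²(5 1 6; 4 -1 -3) = Δ·Π!·Σ² = 1/286  (sign -1)
B: Δ: 0! 10! 2! / 13! → 1/858; sum: t=0:+1/34560 = 1/34560; 3j²(5 1 6; -1 -1 2) = Δ·Π!·Σ² = 14/429  (sign +1)
I_A²/I_B² = (1/286)/(14/429) = 3/28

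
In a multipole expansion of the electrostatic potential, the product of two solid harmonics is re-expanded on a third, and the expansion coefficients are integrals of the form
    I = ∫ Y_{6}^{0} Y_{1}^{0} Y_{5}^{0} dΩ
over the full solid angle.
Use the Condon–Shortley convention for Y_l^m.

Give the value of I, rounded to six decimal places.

0.245154

Rules hold: Σm=0, L=12 even, 5≤5≤7.
N = 13·3·11 = 429
Δ = 2!·10!·0!/13! = 1/858
Racah Σ t=1..1: t=1:−1/14400 = -1/14400
⇒ 3j(6 1 5; 0 0 0)² = 6/143, sgn +1
(m-triple is (0,0,0) — same symbol as above.)
4πI² = N·(3j₀)²·(3jₘ)² = 108/143
I = +1·√(0.755245/4π) = 0.24515397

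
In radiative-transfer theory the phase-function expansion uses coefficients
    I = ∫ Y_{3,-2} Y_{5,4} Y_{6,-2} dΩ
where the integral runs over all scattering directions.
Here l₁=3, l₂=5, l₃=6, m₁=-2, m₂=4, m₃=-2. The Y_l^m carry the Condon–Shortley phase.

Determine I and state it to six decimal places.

-0.139560

Rules hold: Σm=0, L=14 even, 2≤6≤8.
N = 7·11·13 = 1001
Δ = 2!·4!·8!/15! = 1/675675
Racah Σ t=0..2: t=0:+1/8640 t=1:−1/2304 t=2:+1/8640 = -7/34560
⇒ 3j(3 5 6; 0 0 0)² = 7/429, sgn -1
Racah Σ t=1..2: t=1:−1/967680 t=2:+1/60480 = 1/64512
⇒ 3j(3 5 6; -2 4 -2)² = 15/1001, sgn +1
4πI² = N·(3j₀)²·(3jₘ)² = 35/143
I = -1·√(0.244755/4π) = -0.13956004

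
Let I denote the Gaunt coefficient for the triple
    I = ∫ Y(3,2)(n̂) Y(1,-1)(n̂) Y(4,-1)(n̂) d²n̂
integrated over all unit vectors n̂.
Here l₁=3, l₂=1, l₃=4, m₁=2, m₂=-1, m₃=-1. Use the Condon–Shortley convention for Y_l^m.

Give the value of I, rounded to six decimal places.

-0.106622

Rules hold: Σm=0, L=8 even, 2≤4≤4.
N = 7·3·9 = 189
Δ = 0!·6!·2!/9! = 1/252
Racah Σ t=0..0: t=0:+1/36 = 1/36
⇒ 3j(3 1 4; 0 0 0)² = 4/63, sgn +1
Racah Σ t=0..0: t=0:+1/240 = 1/240
⇒ 3j(3 1 4; 2 -1 -1)² = 1/84, sgn -1
4πI² = N·(3j₀)²·(3jₘ)² = 1/7
I = -1·√(0.142857/4π) = -0.10662181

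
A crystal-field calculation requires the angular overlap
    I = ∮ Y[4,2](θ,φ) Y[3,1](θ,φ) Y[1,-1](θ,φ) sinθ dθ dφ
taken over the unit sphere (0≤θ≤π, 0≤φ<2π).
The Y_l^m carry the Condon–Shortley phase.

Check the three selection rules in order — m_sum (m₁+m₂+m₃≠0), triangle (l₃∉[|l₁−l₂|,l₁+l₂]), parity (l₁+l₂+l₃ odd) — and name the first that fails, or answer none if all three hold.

m₁+m₂+m₃ = 2 + 1 − 1 = 2  ✗
triangle: |4−3|=1 ≤ l₃=1 ≤ 4+3=7
parity: l₁+l₂+l₃ = 8 is even

m_sum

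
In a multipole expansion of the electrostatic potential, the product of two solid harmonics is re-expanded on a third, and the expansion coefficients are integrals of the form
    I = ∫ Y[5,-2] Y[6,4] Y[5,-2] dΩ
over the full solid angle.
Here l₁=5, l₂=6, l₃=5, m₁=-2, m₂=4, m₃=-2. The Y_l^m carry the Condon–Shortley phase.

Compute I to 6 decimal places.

m-sum 0 ✓  L=16 even ✓  1≤5≤11 ✓
Π(2lᵢ+1) = 11×13×11 = 1573
triangle coeff Δ(5,6,5) = 1/28588560
Σ_t [1,5]: t=1:−1/345600 t=2:+1/13824 t=3:−1/5184 t=4:+1/13824 t=5:−1/345600 = -7/129600
(3j)²=80/7293 [(5 6 5; 0 0 0)], sign=+1
Σ_t [4,6]: t=4:+1/207360 t=5:−1/57600 t=6:+1/207360 = -1/129600
(3j)²=168/12155 [(5 6 5; -2 4 -2)], sign=+1
⇒ 4πI² = 896/3757
I = (+1)√(896/3757/(4π)) = 0.13776169

0.137762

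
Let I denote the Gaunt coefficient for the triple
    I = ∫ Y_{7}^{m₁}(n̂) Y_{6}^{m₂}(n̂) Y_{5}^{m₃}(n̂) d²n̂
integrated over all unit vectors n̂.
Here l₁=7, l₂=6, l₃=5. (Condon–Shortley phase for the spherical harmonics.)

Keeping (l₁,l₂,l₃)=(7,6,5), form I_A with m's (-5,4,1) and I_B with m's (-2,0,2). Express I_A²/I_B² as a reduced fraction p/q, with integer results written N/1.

15059/3969

Shared (l₁,l₂,l₃)=(7,6,5): N and (l;000)² cancel in I_A²/I_B².
A: Δ = 8!·6!·4!/19! = 1/174594420; Racah Σ t=6..8: t=6:+1/24883200 t=7:−1/3628800 t=8:+1/7741440 = -37/348364800; ⇒ 3j(7 6 5; -5 4 1)² = 1369/176358, sgn -1
B: Δ = 8!·6!·4!/19! = 1/174594420; Racah Σ t=3..6: t=3:−1/3110400 t=4:+1/276480 t=5:−1/207360 t=6:+1/1244160 = -1/1382400; ⇒ 3j(7 6 5; -2 0 2)² = 189/92378, sgn +1
I_A²/I_B² = (1369/176358)/(189/92378) = 15059/3969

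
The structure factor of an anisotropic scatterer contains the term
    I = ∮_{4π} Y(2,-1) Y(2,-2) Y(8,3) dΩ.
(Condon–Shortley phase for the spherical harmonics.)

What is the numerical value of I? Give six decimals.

|2−2|≤8≤2+2 violated ⇒ I = 0

0.000000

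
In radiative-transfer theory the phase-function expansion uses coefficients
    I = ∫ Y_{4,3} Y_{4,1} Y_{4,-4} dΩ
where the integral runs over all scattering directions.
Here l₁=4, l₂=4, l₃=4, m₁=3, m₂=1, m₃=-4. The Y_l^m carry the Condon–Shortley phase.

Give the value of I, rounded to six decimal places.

-0.168431

Rules hold: Σm=0, L=12 even, 0≤4≤8.
N = 9·9·9 = 729
Δ = 4!·4!·4!/13! = 1/450450
Racah Σ t=0..4: t=0:+1/13824 t=1:−1/216 t=2:+1/64 t=3:−1/216 t=4:+1/13824 = 5/768
⇒ 3j(4 4 4; 0 0 0)² = 18/1001, sgn +1
Racah Σ t=1..1: t=1:−1/3456 = -1/3456
⇒ 3j(4 4 4; 3 1 -4)² = 35/1287, sgn -1
4πI² = N·(3j₀)²·(3jₘ)² = 7290/20449
I = -1·√(0.356497/4π) = -0.16843130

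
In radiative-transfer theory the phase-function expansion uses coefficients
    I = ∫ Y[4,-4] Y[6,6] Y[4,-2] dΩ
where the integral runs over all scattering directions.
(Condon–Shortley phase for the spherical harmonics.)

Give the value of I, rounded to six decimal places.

Rules hold: Σm=0, L=14 even, 2≤4≤10.
N = 9·13·9 = 1053
Δ = 6!·2!·6!/15! = 1/1261260
Racah Σ t=2..4: t=2:+1/4608 t=3:−1/1296 t=4:+1/4608 = -7/20736
⇒ 3j(4 6 4; 0 0 0)² = 20/1287, sgn -1
Racah Σ t=6..6: t=6:+1/1036800 = 1/1036800
⇒ 3j(4 6 4; -4 6 -2)² = 4/195, sgn +1
4πI² = N·(3j₀)²·(3jₘ)² = 48/143
I = -1·√(0.335664/4π) = -0.16343598

-0.163436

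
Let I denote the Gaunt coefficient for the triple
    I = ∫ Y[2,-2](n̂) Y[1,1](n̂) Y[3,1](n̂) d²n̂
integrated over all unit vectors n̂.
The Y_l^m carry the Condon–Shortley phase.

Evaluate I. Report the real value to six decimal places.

Rules hold: Σm=0, L=6 even, 1≤3≤3.
N = 5·3·7 = 105
Δ = 0!·4!·2!/7! = 1/105
Racah Σ t=0..0: t=0:+1/4 = 1/4
⇒ 3j(2 1 3; 0 0 0)² = 3/35, sgn -1
Racah Σ t=0..0: t=0:+1/48 = 1/48
⇒ 3j(2 1 3; -2 1 1)² = 1/105, sgn +1
4πI² = N·(3j₀)²·(3jₘ)² = 3/35
I = -1·√(0.0857143/4π) = -0.08258890

-0.082589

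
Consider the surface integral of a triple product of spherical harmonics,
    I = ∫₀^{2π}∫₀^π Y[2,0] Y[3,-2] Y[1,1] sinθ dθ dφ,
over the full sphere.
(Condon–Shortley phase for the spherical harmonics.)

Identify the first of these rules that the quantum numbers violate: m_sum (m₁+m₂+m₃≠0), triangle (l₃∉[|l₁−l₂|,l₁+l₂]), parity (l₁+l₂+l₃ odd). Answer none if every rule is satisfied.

m_sum

m₁+m₂+m₃ = 0 − 2 + 1 = -1  ✗
triangle: |2−3|=1 ≤ l₃=1 ≤ 2+3=5
parity: l₁+l₂+l₃ = 6 is even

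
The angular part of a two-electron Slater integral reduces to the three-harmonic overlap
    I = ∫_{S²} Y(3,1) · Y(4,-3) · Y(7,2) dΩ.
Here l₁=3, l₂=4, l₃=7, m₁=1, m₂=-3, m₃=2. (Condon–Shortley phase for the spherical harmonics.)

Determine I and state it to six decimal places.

0.090400

Checks pass: Σm=0; 14 even; l₃=7∈[1,7].
(2·3+1)(2·4+1)(2·7+1) = 945
Δ: 0! 6! 8! / 15! → 1/45045
sum: t=0:+1/20736 = 1/20736
3j²(3 4 7; 0 0 0) = Δ·Π!·Σ² = 35/1287  (sign -1)
sum: t=0:+1/241920 = 1/241920
3j²(3 4 7; 1 -3 2) = Δ·Π!·Σ² = 4/1001  (sign -1)
combine: 4πI² = 945·35/1287·4/1001 = 2100/20449
take √, sign +1: I = 0.09040005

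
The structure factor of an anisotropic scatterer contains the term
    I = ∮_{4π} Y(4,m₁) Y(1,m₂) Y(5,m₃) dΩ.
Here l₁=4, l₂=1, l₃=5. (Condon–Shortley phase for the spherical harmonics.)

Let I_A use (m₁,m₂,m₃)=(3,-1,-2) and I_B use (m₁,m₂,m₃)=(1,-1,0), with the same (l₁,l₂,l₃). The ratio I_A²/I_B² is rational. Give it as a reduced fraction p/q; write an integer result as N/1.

3/10

Shared (l₁,l₂,l₃)=(4,1,5): N and (l;000)² cancel in I_A²/I_B².
A: Δ = 0!·8!·2!/11! = 1/495; Racah Σ t=0..0: t=0:+1/10080 = 1/10080; ⇒ 3j(4 1 5; 3 -1 -2)² = 1/165, sgn -1
B: Δ = 0!·8!·2!/11! = 1/495; Racah Σ t=0..0: t=0:+1/1440 = 1/1440; ⇒ 3j(4 1 5; 1 -1 0)² = 2/99, sgn -1
I_A²/I_B² = (1/165)/(2/99) = 3/10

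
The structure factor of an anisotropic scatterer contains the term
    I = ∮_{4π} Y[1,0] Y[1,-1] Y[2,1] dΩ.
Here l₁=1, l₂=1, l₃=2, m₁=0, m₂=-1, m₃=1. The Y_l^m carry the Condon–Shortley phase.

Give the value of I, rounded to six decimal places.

Rules hold: Σm=0, L=4 even, 0≤2≤2.
N = 3·3·5 = 45
Δ = 0!·2!·2!/5! = 1/30
Racah Σ t=0..0: t=0:+1/1 = 1/1
⇒ 3j(1 1 2; 0 0 0)² = 2/15, sgn +1
Racah Σ t=0..0: t=0:+1/2 = 1/2
⇒ 3j(1 1 2; 0 -1 1)² = 1/10, sgn -1
4πI² = N·(3j₀)²·(3jₘ)² = 3/5
I = -1·√(0.6/4π) = -0.21850969

-0.218510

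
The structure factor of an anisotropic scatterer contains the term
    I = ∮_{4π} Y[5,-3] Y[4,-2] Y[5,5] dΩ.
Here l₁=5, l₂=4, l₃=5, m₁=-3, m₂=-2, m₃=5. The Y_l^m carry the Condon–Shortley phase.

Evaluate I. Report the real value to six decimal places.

Rules hold: Σm=0, L=14 even, 1≤5≤9.
N = 11·9·11 = 1089
Δ = 4!·6!·4!/15! = 1/3153150
Racah Σ t=0..4: t=0:+1/69120 t=1:−1/1728 t=2:+1/576 t=3:−1/1728 t=4:+1/69120 = 7/11520
⇒ 3j(5 4 5; 0 0 0)² = 2/143, sgn -1
Racah Σ t=2..2: t=2:+1/69120 = 1/69120
⇒ 3j(5 4 5; -3 -2 5)² = 4/143, sgn +1
4πI² = N·(3j₀)²·(3jₘ)² = 72/169
I = -1·√(0.426036/4π) = -0.18412721

-0.184127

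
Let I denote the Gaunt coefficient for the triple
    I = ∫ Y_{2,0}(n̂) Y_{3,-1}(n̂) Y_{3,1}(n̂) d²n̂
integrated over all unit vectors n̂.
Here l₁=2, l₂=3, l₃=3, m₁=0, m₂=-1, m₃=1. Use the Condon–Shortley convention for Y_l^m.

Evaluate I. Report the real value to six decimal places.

m-sum 0 ✓  L=8 even ✓  1≤3≤5 ✓
Π(2lᵢ+1) = 5×7×7 = 245
triangle coeff Δ(2,3,3) = 1/3780
Σ_t [0,2]: t=0:+1/24 t=1:−1/4 t=2:+1/24 = -1/6
(3j)²=4/105 [(2 3 3; 0 0 0)], sign=+1
Σ_t [0,2]: t=0:+1/16 t=1:−1/6 t=2:+1/96 = -3/32
(3j)²=3/140 [(2 3 3; 0 -1 1)], sign=-1
⇒ 4πI² = 1/5
I = (-1)√(1/5/(4π)) = -0.12615663

-0.126157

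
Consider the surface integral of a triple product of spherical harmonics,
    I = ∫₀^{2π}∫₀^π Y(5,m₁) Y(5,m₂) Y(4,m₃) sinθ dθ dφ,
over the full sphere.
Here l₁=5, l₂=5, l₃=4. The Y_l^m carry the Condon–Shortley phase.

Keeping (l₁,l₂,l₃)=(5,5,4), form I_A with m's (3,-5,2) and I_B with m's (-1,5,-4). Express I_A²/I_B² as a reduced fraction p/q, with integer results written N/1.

6/1

Shared (l₁,l₂,l₃)=(5,5,4): N and (l;000)² cancel in I_A²/I_B².
A: Δ = 6!·4!·4!/15! = 1/3153150; Racah Σ t=0..0: t=0:+1/69120 = 1/69120; ⇒ 3j(5 5 4; 3 -5 2)² = 4/143, sgn +1
B: Δ = 6!·4!·4!/15! = 1/3153150; Racah Σ t=6..6: t=6:+1/414720 = 1/414720; ⇒ 3j(5 5 4; -1 5 -4)² = 2/429, sgn +1
I_A²/I_B² = (4/143)/(2/429) = 6/1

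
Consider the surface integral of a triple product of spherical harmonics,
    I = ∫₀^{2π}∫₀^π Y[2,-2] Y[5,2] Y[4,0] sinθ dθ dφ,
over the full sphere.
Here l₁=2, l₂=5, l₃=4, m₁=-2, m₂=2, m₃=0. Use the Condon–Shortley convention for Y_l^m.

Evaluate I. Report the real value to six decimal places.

0.000000

L=11 odd ⇒ parity kills the (l;000) factor ⇒ I = 0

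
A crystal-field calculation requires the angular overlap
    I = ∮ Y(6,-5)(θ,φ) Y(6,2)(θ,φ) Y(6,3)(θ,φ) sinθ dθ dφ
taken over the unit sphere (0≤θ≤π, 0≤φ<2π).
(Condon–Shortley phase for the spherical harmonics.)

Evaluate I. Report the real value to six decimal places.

m-sum 0 ✓  L=18 even ✓  0≤6≤12 ✓
Π(2lᵢ+1) = 13×13×13 = 2197
triangle coeff Δ(6,6,6) = 1/325909584
Σ_t [0,6]: t=0:+1/373248000 t=1:−1/1728000 t=2:+1/110592 t=3:−1/46656 t=4:+1/110592 t=5:−1/1728000 t=6:+1/373248000 = -7/1555200
(3j)²=400/46189 [(6 6 6; 0 0 0)], sign=-1
Σ_t [5,6]: t=5:−1/3110400 t=6:+1/4147200 = -1/12441600
(3j)²=7/4199 [(6 6 6; -5 2 3)], sign=+1
⇒ 4πI² = 36400/1147619
I = (-1)√(36400/1147619/(4π)) = -0.05023968

-0.050240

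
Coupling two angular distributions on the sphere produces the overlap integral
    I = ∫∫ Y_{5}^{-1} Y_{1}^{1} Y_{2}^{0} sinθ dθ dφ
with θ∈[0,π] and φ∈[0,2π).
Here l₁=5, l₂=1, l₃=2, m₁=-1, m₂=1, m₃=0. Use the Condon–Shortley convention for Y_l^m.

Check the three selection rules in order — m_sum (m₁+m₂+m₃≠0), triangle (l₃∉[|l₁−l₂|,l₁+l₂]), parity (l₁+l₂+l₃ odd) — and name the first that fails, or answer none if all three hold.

triangle

Σmᵢ = 0  ✓
l₃∈[|l₁−l₂|,l₁+l₂]=[4,6], have l₃=2  ✗
Σlᵢ = 8 ⇒ even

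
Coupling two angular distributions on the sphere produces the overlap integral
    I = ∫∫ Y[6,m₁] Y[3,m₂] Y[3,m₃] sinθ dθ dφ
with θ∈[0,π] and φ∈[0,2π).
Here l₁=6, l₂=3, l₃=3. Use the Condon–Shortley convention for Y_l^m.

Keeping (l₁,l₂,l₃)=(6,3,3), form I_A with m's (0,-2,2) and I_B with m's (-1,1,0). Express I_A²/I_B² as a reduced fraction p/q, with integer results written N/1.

18/175

Shared (l₁,l₂,l₃)=(6,3,3): N and (l;000)² cancel in I_A²/I_B².
A: Δ = 6!·6!·0!/13! = 1/12012; Racah Σ t=1..1: t=1:−1/14400 = -1/14400; ⇒ 3j(6 3 3; 0 -2 2)² = 3/1001, sgn +1
B: Δ = 6!·6!·0!/13! = 1/12012; Racah Σ t=4..4: t=4:+1/1728 = 1/1728; ⇒ 3j(6 3 3; -1 1 0)² = 25/858, sgn -1
I_A²/I_B² = (3/1001)/(25/858) = 18/175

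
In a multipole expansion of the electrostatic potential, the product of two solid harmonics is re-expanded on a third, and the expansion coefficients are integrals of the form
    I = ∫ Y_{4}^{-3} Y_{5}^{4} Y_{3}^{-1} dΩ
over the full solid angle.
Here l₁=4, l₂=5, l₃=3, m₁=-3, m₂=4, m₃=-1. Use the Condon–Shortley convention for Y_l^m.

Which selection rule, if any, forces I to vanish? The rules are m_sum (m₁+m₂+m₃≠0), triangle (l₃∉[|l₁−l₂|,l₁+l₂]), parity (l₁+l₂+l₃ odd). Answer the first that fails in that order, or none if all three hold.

azimuthal sum: -3 + 4 − 1 = 0  ✓
1 ≤ 3 ≤ 9 (triangle on l)  ✓
L = 4 + 5 + 3 = 12 (even)  ✓

none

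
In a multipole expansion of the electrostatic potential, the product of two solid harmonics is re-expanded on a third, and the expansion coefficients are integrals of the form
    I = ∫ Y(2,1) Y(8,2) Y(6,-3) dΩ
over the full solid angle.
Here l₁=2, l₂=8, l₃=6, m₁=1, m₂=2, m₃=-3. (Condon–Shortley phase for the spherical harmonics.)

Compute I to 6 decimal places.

m-sum 0 ✓  L=16 even ✓  6≤6≤10 ✓
Π(2lᵢ+1) = 5×17×13 = 1105
triangle coeff Δ(2,8,6) = 1/30940
Σ_t [2,2]: t=2:+1/2073600 = 1/2073600
(3j)²=28/1105 [(2 8 6; 0 0 0)], sign=+1
Σ_t [1,1]: t=1:−1/13063680 = -1/13063680
(3j)²=10/1547 [(2 8 6; 1 2 -3)], sign=+1
⇒ 4πI² = 40/221
I = (+1)√(40/221/(4π)) = 0.12001318

0.120013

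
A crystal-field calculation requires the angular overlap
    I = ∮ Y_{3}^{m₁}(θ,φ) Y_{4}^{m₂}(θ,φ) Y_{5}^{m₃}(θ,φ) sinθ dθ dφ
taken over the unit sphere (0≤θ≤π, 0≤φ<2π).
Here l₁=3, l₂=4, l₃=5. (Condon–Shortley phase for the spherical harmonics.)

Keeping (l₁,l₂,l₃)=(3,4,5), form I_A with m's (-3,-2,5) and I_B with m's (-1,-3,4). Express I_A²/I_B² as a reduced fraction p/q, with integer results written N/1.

l's match ⇒ only the (l;m) 3-j factors differ between A and B.
A: triangle coeff Δ(3,4,5) = 1/180180; Σ_t [2,2]: t=2:+1/34560 = 1/34560; (3j)²=5/286 [(3 4 5; -3 -2 5)], sign=+1
B: triangle coeff Δ(3,4,5) = 1/180180; Σ_t [0,1]: t=0:+1/5760 t=1:−1/4320 = -1/17280; (3j)²=7/4290 [(3 4 5; -1 -3 4)], sign=+1
I_A²/I_B² = (5/286)/(7/4290) = 75/7

75/7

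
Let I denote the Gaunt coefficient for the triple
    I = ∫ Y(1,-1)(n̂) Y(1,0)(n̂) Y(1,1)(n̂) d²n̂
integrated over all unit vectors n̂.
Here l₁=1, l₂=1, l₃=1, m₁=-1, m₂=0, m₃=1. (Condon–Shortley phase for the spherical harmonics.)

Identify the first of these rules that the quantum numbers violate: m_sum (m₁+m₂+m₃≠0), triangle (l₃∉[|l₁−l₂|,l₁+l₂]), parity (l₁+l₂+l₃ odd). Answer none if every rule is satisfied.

parity

m₁+m₂+m₃ = -1 + 0 + 1 = 0  ✓
triangle: |1−1|=0 ≤ l₃=1 ≤ 1+1=2  ✓
parity: l₁+l₂+l₃ = 3 is odd  ✗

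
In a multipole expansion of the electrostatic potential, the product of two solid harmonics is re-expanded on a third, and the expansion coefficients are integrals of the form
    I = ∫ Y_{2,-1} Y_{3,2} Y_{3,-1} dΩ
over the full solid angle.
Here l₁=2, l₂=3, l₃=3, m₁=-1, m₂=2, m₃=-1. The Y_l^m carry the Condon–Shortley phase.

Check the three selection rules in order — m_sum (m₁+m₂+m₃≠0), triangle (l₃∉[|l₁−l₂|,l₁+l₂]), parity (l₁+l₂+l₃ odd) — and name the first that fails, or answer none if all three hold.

Σmᵢ = 0  ✓
l₃∈[|l₁−l₂|,l₁+l₂]=[1,5], have l₃=3  ✓
Σlᵢ = 8 ⇒ even  ✓

none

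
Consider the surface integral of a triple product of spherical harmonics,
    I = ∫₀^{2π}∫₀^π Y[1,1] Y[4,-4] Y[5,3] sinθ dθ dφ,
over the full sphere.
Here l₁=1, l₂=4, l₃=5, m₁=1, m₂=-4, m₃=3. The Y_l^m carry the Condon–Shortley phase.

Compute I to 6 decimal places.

-0.049106

Checks pass: Σm=0; 10 even; l₃=5∈[3,5].
(2·1+1)(2·4+1)(2·5+1) = 297
Δ: 0! 2! 8! / 11! → 1/495
sum: t=0:+1/576 = 1/576
3j²(1 4 5; 0 0 0) = Δ·Π!·Σ² = 5/99  (sign -1)
sum: t=0:+1/80640 = 1/80640
3j²(1 4 5; 1 -4 3) = Δ·Π!·Σ² = 1/495  (sign +1)
combine: 4πI² = 297·5/99·1/495 = 1/33
take √, sign -1: I = -0.04910640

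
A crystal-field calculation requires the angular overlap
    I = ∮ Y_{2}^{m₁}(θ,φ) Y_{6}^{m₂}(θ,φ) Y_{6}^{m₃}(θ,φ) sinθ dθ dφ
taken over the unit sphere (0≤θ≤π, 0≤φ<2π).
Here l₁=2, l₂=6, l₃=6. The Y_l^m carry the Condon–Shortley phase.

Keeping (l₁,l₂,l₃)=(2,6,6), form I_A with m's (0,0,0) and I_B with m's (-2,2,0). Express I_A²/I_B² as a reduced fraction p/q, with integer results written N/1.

7/10

l's match ⇒ only the (l;m) 3-j factors differ between A and B.
A: triangle coeff Δ(2,6,6) = 1/90090; Σ_t [0,2]: t=0:+1/69120 t=1:−1/14400 t=2:+1/69120 = -7/172800; (3j)²=14/715 [(2 6 6; 0 0 0)], sign=-1
B: triangle coeff Δ(2,6,6) = 1/90090; Σ_t [2,2]: t=2:+1/69120 = 1/69120; (3j)²=4/143 [(2 6 6; -2 2 0)], sign=+1
I_A²/I_B² = (14/715)/(4/143) = 7/10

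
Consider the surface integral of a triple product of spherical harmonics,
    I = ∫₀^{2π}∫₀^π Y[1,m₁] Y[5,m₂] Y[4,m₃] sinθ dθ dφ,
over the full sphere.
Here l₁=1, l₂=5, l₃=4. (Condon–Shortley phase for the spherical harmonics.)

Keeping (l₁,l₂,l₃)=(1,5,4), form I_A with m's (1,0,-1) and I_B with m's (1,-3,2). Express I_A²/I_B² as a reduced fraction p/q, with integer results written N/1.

5/14

Same 1,5,4: normalisation and zero-m 3j drop out of the ratio.
A: Δ: 2! 0! 8! / 11! → 1/495; sum: t=0:+1/1440 = 1/1440; 3j²(1 5 4; 1 0 -1) = Δ·Π!·Σ² = 2/99  (sign -1)
B: Δ: 2! 0! 8! / 11! → 1/495; sum: t=0:+1/2880 = 1/2880; 3j²(1 5 4; 1 -3 2) = Δ·Π!·Σ² = 28/495  (sign +1)
I_A²/I_B² = (2/99)/(28/495) = 5/14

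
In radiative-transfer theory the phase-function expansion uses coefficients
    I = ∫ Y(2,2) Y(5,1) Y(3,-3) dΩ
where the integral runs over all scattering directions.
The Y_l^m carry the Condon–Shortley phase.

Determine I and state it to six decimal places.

-0.023961

Rules hold: Σm=0, L=10 even, 3≤3≤7.
N = 5·11·7 = 385
Δ = 4!·0!·6!/11! = 1/2310
Racah Σ t=2..2: t=2:+1/144 = 1/144
⇒ 3j(2 5 3; 0 0 0)² = 10/231, sgn -1
Racah Σ t=0..0: t=0:+1/17280 = 1/17280
⇒ 3j(2 5 3; 2 1 -3)² = 1/2310, sgn +1
4πI² = N·(3j₀)²·(3jₘ)² = 5/693
I = -1·√(0.00721501/4π) = -0.02396147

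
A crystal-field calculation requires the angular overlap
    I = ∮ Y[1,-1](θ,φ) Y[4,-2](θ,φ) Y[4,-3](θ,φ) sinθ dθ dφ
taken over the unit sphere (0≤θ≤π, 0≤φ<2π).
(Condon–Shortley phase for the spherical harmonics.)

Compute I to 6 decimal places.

0.000000

-1 − 2 − 3 = -6 ≠ 0: azimuthal integral kills it; I = 0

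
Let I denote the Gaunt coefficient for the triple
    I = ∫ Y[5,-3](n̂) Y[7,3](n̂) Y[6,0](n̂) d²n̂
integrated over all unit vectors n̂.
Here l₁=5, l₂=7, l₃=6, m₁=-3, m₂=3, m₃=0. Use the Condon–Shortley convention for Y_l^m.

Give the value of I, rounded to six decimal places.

Checks pass: Σm=0; 18 even; l₃=6∈[2,12].
(2·5+1)(2·7+1)(2·6+1) = 2145
Δ: 6! 4! 8! / 19! → 1/174594420
sum: t=1:−1/4147200 t=2:+1/207360 t=3:−1/82944 t=4:+1/207360 t=5:−1/4147200 = -1/345600
3j²(5 7 6; 0 0 0) = Δ·Π!·Σ² = 420/46189  (sign -1)
sum: t=4:+1/1658880 t=5:−1/518400 t=6:+1/1658880 = -1/1382400
3j²(5 7 6; -3 3 0) = Δ·Π!·Σ² = 504/46189  (sign -1)
combine: 4πI² = 2145·420/46189·504/46189 = 3175200/14919047
take √, sign +1: I = 0.13013978

0.130140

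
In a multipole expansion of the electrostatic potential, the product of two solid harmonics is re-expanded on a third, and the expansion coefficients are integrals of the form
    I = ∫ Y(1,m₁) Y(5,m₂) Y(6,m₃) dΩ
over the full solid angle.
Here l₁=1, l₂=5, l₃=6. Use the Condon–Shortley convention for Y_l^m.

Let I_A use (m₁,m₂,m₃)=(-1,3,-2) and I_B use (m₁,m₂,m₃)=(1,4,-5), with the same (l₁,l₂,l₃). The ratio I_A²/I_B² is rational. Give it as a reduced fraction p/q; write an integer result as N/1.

l's match ⇒ only the (l;m) 3-j factors differ between A and B.
A: triangle coeff Δ(1,5,6) = 1/858; Σ_t [0,0]: t=0:+1/161280 = 1/161280; (3j)²=1/143 [(1 5 6; -1 3 -2)], sign=+1
B: triangle coeff Δ(1,5,6) = 1/858; Σ_t [0,0]: t=0:+1/725760 = 1/725760; (3j)²=5/78 [(1 5 6; 1 4 -5)], sign=-1
I_A²/I_B² = (1/143)/(5/78) = 6/55

6/55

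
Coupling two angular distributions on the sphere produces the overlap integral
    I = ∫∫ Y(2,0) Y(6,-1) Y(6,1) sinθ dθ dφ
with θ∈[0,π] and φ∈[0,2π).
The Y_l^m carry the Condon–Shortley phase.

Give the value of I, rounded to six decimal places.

Checks pass: Σm=0; 14 even; l₃=6∈[4,8].
(2·2+1)(2·6+1)(2·6+1) = 845
Δ: 2! 2! 10! / 15! → 1/90090
sum: t=0:+1/69120 t=1:−1/14400 t=2:+1/69120 = -7/172800
3j²(2 6 6; 0 0 0) = Δ·Π!·Σ² = 14/715  (sign -1)
sum: t=0:+1/57600 t=1:−1/17280 t=2:+1/120960 = -13/403200
3j²(2 6 6; 0 -1 1) = Δ·Π!·Σ² = 13/770  (sign +1)
combine: 4πI² = 845·14/715·13/770 = 169/605
take √, sign -1: I = -0.14909419

-0.149094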